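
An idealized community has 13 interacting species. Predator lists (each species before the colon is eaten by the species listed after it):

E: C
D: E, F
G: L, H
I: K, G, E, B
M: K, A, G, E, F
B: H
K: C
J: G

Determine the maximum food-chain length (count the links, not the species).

2 links

One longest chain: I → G → L.
It has 3 species and 2 links.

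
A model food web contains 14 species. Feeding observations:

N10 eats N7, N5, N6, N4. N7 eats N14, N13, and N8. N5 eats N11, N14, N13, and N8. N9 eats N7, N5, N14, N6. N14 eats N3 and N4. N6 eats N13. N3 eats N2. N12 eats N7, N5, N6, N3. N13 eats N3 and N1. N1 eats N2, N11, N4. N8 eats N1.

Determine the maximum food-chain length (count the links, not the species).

4 links

One longest chain: N2 → N1 → N8 → N7 → N12.
It has 5 species and 4 links.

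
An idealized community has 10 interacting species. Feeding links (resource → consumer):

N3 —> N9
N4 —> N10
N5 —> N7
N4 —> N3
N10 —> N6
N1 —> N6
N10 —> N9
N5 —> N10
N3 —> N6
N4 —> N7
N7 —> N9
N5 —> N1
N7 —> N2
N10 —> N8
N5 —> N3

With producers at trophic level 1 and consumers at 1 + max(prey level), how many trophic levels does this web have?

Producers (level 1): N5, N4.
N5 → N7 → N2 gives N2 level 3.
No species has a prey at level 3, so no species reaches level 4.

3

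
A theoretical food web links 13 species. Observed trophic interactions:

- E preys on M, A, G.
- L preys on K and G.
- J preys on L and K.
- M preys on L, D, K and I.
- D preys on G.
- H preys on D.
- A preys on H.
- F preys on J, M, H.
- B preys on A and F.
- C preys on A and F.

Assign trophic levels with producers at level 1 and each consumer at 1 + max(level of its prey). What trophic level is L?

K is a producer → level 1.
L eats K (level 1); other prey at levels: G 1 → level 2.

Trophic level 2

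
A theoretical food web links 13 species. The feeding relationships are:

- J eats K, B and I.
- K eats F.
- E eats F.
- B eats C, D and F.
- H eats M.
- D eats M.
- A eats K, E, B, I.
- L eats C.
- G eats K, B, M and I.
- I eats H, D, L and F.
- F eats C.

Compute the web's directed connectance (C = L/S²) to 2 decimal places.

The web has S = 13 species and L = 24 feeding links.
C = L / S² = 24 / 169 = 0.1420 ≈ 0.14.

C = 0.14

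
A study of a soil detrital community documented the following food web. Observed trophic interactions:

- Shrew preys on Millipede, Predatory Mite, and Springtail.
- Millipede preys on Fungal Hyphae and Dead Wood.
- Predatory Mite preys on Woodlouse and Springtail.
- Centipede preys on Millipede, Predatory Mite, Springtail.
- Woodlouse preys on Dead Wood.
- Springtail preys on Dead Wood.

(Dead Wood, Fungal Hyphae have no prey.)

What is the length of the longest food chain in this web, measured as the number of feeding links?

One longest chain: Dead Wood → Woodlouse → Predatory Mite → Centipede.
It has 4 species and 3 links.

3 links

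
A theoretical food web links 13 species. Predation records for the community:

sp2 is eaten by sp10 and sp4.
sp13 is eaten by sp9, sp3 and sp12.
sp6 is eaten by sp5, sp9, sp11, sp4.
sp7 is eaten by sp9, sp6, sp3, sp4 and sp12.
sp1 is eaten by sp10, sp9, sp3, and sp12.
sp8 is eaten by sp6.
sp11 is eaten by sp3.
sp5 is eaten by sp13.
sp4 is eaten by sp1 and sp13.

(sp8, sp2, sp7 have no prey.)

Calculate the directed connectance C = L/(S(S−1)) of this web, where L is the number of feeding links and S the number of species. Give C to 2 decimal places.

C = 0.15

The web has S = 13 species and L = 23 feeding links.
C = L / (S(S−1)) = 23 / 156 = 0.1474 ≈ 0.15.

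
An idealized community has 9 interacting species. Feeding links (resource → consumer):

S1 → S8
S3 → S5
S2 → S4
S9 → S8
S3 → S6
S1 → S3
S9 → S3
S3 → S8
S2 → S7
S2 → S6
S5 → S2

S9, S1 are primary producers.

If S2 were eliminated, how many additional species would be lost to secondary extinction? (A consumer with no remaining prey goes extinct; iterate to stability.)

Remove S2.
Round 1: S4 (all prey gone), S7 (all prey gone) → extinct.
No further losses. Total secondary extinctions: 2.

2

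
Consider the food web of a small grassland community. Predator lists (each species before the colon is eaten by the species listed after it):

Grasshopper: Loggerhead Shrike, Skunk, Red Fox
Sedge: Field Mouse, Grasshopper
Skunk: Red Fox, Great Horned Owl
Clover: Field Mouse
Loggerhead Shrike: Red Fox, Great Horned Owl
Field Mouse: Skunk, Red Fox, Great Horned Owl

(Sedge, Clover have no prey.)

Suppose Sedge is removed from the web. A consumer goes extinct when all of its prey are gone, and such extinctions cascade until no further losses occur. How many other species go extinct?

2

Remove Sedge.
Round 1: Grasshopper (all prey gone) → extinct.
Round 2: Loggerhead Shrike (all prey gone) → extinct.
No further losses. Total secondary extinctions: 2.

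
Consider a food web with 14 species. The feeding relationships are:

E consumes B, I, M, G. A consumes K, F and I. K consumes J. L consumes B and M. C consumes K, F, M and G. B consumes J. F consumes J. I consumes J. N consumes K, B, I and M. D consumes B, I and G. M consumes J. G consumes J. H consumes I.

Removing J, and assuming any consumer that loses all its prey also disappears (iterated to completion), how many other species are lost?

13

Remove J.
Round 1: F (all prey gone), M (all prey gone), K (all prey gone), I (all prey gone), B (all prey gone), G (all prey gone) → extinct.
Round 2: N (all prey gone), C (all prey gone), D (all prey gone), E (all prey gone), H (all prey gone), A (all prey gone), L (all prey gone) → extinct.
No further losses. Total secondary extinctions: 13.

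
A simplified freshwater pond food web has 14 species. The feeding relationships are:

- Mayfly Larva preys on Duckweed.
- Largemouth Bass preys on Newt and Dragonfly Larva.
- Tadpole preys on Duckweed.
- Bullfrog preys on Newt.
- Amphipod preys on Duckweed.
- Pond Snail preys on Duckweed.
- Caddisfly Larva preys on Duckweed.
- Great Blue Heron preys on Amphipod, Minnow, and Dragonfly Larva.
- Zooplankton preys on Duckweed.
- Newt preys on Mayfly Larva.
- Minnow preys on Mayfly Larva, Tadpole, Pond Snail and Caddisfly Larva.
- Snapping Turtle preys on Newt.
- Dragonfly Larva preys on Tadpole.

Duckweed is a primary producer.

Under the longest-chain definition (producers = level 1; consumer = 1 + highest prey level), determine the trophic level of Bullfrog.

Duckweed is a producer → level 1.
Mayfly Larva eats Duckweed → level 2.
Newt eats Mayfly Larva → level 3.
Bullfrog eats Newt → level 4.

Trophic level 4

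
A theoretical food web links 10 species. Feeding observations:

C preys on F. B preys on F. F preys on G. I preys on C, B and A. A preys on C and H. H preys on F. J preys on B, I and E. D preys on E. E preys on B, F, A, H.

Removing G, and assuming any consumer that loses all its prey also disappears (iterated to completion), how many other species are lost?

9

Remove G.
Round 1: F (all prey gone) → extinct.
Round 2: B (all prey gone), H (all prey gone), C (all prey gone) → extinct.
Round 3: A (all prey gone) → extinct.
Round 4: E (all prey gone), I (all prey gone) → extinct.
Round 5: J (all prey gone), D (all prey gone) → extinct.
No further losses. Total secondary extinctions: 9.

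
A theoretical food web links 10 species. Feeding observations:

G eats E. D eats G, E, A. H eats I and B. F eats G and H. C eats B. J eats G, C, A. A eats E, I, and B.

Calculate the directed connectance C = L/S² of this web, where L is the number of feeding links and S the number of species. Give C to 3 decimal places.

The web has S = 10 species and L = 15 feeding links.
C = L / S² = 15 / 100 = 0.1500 ≈ 0.150.

C = 0.150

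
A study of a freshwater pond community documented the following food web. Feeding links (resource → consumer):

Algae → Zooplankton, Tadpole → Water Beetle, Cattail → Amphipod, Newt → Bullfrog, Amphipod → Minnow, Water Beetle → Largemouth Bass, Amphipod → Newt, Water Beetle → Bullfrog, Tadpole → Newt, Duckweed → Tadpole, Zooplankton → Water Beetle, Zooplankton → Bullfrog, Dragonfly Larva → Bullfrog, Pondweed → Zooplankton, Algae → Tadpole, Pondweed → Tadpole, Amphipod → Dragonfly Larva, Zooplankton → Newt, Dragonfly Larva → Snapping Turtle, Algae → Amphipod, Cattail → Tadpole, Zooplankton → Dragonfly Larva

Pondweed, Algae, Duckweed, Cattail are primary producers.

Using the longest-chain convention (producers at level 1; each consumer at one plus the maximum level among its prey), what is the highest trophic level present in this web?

Producers (level 1): Pondweed, Algae, Duckweed, Cattail.
Pondweed → Zooplankton → Dragonfly Larva → Snapping Turtle gives Snapping Turtle level 4.
No species has a prey at level 4, so no species reaches level 5.

4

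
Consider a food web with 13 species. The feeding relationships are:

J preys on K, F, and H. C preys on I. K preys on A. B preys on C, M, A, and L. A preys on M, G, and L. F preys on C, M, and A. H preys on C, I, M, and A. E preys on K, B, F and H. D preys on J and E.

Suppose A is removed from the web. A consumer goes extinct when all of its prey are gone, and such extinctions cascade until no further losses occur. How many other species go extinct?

1

Remove A.
Round 1: K (all prey gone) → extinct.
No further losses. Total secondary extinctions: 1.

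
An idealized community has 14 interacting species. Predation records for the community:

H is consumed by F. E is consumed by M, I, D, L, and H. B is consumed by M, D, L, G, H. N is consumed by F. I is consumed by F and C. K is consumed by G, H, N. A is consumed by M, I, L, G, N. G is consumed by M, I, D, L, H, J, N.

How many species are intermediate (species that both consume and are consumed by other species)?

Intermediate species (has both prey and predators): G, N, H, I.
Count: 4.

4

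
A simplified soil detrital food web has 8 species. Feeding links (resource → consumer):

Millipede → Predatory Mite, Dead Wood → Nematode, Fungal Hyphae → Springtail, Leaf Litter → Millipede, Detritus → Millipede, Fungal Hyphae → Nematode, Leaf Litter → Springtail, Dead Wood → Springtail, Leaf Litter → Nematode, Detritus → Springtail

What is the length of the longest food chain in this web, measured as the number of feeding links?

One longest chain: Leaf Litter → Millipede → Predatory Mite.
It has 3 species and 2 links.

2 links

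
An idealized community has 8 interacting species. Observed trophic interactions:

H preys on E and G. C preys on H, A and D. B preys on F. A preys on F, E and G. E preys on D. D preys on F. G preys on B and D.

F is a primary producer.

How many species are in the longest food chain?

5 species

One longest chain: F → B → G → A → C.
It has 5 species and 4 links.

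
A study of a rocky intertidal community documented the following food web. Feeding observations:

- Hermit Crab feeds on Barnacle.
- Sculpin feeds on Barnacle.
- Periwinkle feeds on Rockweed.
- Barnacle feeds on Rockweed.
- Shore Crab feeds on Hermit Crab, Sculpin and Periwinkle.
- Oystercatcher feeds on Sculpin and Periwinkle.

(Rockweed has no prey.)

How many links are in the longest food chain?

3 links

One longest chain: Rockweed → Barnacle → Sculpin → Shore Crab.
It has 4 species and 3 links.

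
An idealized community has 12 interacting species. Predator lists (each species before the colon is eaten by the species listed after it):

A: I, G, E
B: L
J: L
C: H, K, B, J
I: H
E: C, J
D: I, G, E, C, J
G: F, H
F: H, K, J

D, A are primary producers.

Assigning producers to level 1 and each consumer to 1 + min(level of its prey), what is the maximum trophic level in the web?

3

Producers (level 1): D, A.
Following each consumer down to its lowest-level prey: D → C → B (levels 1 through 3).
All prey of B (C 2) are at level 2 or above, so B is at level 1 + 2 = 3.
Every consumer has at least one prey at level 2 or below, so none exceeds level 3.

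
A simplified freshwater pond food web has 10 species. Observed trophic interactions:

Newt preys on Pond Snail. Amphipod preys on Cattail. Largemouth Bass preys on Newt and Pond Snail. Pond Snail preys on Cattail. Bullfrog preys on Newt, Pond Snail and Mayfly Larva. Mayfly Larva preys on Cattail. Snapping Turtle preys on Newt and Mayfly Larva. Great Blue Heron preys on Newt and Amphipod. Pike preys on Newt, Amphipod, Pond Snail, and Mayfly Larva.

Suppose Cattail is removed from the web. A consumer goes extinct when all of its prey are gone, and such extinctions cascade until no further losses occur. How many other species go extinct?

9

Remove Cattail.
Round 1: Amphipod (all prey gone), Pond Snail (all prey gone), Mayfly Larva (all prey gone) → extinct.
Round 2: Newt (all prey gone) → extinct.
Round 3: Bullfrog (all prey gone), Snapping Turtle (all prey gone), Pike (all prey gone), Great Blue Heron (all prey gone), Largemouth Bass (all prey gone) → extinct.
No further losses. Total secondary extinctions: 9.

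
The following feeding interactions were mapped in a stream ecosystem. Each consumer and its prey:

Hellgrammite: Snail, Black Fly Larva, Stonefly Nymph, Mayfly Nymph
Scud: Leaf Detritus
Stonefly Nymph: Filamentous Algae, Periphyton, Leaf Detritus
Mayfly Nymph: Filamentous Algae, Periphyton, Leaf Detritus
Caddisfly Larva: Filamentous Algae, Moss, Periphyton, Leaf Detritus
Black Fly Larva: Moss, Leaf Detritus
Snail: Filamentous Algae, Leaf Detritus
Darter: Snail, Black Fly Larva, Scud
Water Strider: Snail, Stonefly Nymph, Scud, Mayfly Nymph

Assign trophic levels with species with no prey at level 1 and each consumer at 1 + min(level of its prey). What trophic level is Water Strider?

Trophic level 3

Leaf Detritus has no prey (basal) → level 1.
Scud eats Leaf Detritus → level 2.
Water Strider eats Scud → level 3.
No prey of Water Strider is below level 2, so 3 is the minimum.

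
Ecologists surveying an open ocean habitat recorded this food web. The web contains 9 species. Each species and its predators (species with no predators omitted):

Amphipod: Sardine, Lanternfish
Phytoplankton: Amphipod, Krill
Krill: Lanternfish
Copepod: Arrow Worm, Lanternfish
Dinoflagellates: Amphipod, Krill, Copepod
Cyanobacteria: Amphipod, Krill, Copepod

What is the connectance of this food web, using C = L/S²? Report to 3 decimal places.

The web has S = 9 species and L = 13 feeding links.
C = L / S² = 13 / 81 = 0.1605 ≈ 0.160.

C = 0.160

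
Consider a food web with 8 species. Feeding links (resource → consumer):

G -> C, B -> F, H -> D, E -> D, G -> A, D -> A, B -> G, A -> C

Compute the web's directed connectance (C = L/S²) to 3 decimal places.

The web has S = 8 species and L = 8 feeding links.
C = L / S² = 8 / 64 = 0.1250 ≈ 0.125.

C = 0.125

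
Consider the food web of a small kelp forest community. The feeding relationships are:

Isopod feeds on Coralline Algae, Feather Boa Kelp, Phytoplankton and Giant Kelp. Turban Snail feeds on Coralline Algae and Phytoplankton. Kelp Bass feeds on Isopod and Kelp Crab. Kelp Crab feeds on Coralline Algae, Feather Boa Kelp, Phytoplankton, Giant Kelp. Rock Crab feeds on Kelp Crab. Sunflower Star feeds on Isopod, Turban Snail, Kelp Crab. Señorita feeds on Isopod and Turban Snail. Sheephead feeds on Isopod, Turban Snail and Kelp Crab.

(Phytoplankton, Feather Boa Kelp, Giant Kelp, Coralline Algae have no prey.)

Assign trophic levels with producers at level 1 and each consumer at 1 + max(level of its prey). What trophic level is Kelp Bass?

Trophic level 3

Phytoplankton is a producer → level 1.
Kelp Crab eats Phytoplankton (level 1); other prey at levels: Feather Boa Kelp 1, Giant Kelp 1, Coralline Algae 1 → level 2.
Kelp Bass eats Kelp Crab (level 2); other prey at levels: Isopod 2 → level 3.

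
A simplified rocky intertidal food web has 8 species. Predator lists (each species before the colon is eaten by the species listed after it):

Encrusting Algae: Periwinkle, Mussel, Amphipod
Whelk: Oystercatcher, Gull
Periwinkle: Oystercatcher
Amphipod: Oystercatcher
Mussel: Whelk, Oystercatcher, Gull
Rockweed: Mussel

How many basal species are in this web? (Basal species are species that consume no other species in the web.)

2

Basal species (no prey listed): Encrusting Algae, Rockweed.
Count: 2.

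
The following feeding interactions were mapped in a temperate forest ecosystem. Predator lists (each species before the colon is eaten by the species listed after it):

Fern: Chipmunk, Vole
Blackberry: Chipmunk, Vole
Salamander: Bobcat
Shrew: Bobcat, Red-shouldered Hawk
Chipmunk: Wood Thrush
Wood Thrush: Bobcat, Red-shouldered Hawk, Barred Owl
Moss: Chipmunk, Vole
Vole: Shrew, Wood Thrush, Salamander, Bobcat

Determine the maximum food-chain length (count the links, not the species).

One longest chain: Blackberry → Vole → Shrew → Bobcat.
It has 4 species and 3 links.

3 links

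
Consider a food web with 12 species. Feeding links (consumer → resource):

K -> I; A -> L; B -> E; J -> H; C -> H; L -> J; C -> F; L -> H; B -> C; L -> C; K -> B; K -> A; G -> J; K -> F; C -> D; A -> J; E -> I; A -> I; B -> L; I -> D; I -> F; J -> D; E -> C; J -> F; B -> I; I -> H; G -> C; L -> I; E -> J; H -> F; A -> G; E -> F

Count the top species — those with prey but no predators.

1

Top species (has prey, but nothing eats it): K.
Count: 1.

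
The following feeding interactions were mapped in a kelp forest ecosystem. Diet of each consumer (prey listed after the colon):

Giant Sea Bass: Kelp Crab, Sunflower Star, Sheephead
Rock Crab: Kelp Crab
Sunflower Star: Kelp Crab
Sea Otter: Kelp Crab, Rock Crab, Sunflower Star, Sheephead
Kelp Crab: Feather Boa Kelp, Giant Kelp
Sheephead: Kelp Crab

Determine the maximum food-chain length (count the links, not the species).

One longest chain: Feather Boa Kelp → Kelp Crab → Rock Crab → Sea Otter.
It has 4 species and 3 links.

3 links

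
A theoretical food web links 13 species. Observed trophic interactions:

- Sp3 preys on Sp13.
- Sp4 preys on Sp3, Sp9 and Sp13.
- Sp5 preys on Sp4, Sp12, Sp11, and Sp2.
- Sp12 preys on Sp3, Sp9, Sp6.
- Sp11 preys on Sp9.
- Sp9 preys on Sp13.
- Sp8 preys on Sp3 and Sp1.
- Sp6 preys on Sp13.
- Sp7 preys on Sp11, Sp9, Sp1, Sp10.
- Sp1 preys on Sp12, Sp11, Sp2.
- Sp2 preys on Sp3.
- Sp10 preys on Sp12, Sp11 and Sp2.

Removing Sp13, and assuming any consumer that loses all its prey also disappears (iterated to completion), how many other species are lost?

Remove Sp13.
Round 1: Sp9 (all prey gone), Sp6 (all prey gone), Sp3 (all prey gone) → extinct.
Round 2: Sp4 (all prey gone), Sp11 (all prey gone), Sp12 (all prey gone), Sp2 (all prey gone) → extinct.
Round 3: Sp1 (all prey gone), Sp10 (all prey gone), Sp5 (all prey gone) → extinct.
Round 4: Sp8 (all prey gone), Sp7 (all prey gone) → extinct.
No further losses. Total secondary extinctions: 12.

12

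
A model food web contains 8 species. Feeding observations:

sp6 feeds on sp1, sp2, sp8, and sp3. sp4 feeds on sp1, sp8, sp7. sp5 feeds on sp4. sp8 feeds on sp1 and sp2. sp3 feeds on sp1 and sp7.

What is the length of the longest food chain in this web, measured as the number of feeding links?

One longest chain: sp1 → sp8 → sp4 → sp5.
It has 4 species and 3 links.

3 links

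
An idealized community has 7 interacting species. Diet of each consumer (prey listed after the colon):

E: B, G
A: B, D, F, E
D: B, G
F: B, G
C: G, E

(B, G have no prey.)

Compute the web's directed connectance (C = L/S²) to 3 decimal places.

The web has S = 7 species and L = 12 feeding links.
C = L / S² = 12 / 49 = 0.2449 ≈ 0.245.

C = 0.245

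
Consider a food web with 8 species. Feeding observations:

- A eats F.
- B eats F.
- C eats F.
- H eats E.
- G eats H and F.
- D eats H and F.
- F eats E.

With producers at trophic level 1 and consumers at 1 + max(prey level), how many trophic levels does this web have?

Producers (level 1): E.
E → F → C gives C level 3.
No species has a prey at level 3, so no species reaches level 4.

3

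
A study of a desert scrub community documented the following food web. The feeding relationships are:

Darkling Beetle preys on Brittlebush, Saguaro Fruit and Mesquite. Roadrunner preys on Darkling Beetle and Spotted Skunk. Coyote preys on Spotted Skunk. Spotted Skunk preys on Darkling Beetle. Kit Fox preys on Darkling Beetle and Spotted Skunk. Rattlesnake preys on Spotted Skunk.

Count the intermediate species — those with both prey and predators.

Intermediate species (has both prey and predators): Darkling Beetle, Spotted Skunk.
Count: 2.

2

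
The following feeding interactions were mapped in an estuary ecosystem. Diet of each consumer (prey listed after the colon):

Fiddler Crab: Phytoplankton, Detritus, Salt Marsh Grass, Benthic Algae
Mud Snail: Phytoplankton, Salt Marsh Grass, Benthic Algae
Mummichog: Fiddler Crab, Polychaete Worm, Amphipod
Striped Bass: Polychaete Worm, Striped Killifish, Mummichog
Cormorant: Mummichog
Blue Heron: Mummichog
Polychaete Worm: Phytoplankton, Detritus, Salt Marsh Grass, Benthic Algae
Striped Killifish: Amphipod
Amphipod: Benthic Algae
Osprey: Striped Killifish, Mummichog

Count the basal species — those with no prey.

Basal species (no prey listed): Phytoplankton, Detritus, Salt Marsh Grass, Benthic Algae.
Count: 4.

4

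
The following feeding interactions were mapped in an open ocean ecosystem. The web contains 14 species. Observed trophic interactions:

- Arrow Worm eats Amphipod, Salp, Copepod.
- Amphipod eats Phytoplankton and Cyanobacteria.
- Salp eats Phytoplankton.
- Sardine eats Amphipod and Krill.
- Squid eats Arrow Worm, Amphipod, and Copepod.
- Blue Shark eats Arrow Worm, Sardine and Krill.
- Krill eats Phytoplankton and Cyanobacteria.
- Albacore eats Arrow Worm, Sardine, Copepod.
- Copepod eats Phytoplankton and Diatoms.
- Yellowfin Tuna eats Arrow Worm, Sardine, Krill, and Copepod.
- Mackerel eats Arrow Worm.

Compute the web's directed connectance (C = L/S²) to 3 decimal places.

The web has S = 14 species and L = 26 feeding links.
C = L / S² = 26 / 196 = 0.1327 ≈ 0.133.

C = 0.133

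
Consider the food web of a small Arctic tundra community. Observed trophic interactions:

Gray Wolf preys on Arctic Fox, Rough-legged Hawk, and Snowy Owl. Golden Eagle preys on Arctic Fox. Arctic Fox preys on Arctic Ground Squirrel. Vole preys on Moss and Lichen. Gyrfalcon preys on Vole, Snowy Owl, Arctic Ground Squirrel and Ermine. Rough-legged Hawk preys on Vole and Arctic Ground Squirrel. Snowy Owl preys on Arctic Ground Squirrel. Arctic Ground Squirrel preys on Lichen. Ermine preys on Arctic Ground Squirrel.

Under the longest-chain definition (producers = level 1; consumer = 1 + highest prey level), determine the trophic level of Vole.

Trophic level 2

Moss is a producer → level 1.
Vole eats Moss (level 1); other prey at levels: Lichen 1 → level 2.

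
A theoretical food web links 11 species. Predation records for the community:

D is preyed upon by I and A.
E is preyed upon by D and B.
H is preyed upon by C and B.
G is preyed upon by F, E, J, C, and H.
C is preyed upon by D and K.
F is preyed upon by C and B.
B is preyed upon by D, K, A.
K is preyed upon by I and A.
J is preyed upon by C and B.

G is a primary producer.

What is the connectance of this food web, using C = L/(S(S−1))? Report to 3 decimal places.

C = 0.200

The web has S = 11 species and L = 22 feeding links.
C = L / (S(S−1)) = 22 / 110 = 0.2000 ≈ 0.200.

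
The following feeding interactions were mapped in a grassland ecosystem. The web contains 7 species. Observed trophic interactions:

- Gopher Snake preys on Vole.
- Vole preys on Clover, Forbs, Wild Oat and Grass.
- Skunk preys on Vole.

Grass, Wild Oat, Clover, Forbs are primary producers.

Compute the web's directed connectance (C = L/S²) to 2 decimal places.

The web has S = 7 species and L = 6 feeding links.
C = L / S² = 6 / 49 = 0.1224 ≈ 0.12.

C = 0.12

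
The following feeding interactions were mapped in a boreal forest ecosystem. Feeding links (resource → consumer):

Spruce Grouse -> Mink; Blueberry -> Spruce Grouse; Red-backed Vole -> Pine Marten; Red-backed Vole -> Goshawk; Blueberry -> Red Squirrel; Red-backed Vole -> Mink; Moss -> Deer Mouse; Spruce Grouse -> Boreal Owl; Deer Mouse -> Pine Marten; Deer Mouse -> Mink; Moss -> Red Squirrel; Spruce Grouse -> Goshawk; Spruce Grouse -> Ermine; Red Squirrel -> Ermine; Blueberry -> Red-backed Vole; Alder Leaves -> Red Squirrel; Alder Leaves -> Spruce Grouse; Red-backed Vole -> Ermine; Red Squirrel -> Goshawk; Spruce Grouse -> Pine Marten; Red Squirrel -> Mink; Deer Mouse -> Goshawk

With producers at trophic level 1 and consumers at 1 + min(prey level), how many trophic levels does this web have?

Producers (level 1): Alder Leaves, Moss, Blueberry.
Following each consumer down to its lowest-level prey: Blueberry → Red-backed Vole → Goshawk (levels 1 through 3).
All prey of Goshawk (Red-backed Vole 2, Deer Mouse 2, Red Squirrel 2, Spruce Grouse 2) are at level 2 or above, so Goshawk is at level 1 + 2 = 3.
Every consumer has at least one prey at level 2 or below, so none exceeds level 3.

3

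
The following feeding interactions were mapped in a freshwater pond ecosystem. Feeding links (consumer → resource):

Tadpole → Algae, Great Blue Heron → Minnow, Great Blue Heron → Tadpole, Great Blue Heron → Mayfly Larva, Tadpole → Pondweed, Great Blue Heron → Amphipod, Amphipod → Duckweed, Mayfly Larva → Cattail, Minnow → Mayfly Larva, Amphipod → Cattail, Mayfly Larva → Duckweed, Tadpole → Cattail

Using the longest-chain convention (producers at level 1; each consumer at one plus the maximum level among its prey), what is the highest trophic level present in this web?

4

Producers (level 1): Duckweed, Cattail, Algae, Pondweed.
Duckweed → Mayfly Larva → Minnow → Great Blue Heron gives Great Blue Heron level 4.
No species has a prey at level 4, so no species reaches level 5.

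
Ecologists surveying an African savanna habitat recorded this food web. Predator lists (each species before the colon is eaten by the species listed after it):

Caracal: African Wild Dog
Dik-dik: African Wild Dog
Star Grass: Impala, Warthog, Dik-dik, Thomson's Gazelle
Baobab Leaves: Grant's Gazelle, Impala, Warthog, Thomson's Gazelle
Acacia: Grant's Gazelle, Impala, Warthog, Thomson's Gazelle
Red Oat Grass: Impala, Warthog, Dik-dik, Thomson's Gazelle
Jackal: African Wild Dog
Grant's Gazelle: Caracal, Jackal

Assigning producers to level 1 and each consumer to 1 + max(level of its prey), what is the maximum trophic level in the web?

4

Producers (level 1): Acacia, Baobab Leaves, Red Oat Grass, Star Grass.
Acacia → Grant's Gazelle → Caracal → African Wild Dog gives African Wild Dog level 4.
No species has a prey at level 4, so no species reaches level 5.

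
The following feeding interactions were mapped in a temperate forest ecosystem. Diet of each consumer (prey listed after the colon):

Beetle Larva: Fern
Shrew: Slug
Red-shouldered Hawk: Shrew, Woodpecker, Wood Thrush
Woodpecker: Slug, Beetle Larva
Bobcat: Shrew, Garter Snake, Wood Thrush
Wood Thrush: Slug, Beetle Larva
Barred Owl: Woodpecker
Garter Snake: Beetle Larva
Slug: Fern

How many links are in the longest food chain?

One longest chain: Fern → Slug → Shrew → Bobcat.
It has 4 species and 3 links.

3 links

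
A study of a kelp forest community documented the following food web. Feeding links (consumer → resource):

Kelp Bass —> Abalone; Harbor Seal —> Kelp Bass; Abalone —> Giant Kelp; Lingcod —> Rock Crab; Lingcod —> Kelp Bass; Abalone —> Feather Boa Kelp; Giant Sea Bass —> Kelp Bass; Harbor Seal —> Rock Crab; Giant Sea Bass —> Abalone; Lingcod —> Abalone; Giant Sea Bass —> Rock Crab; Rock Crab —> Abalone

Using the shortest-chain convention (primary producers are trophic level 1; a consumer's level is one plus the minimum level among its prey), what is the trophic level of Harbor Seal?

Trophic level 4

Feather Boa Kelp is a producer → level 1.
Abalone eats Feather Boa Kelp → level 2.
Rock Crab eats Abalone → level 3.
Harbor Seal eats Rock Crab → level 4.
No prey of Harbor Seal is below level 3, so 4 is the minimum.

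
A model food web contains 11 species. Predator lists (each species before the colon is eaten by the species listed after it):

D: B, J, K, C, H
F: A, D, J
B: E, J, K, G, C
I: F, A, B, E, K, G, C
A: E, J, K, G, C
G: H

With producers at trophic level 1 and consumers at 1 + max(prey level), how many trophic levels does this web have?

6

Producers (level 1): I.
I → F → D → B → G → H gives H level 6.
No species has a prey at level 6, so no species reaches level 7.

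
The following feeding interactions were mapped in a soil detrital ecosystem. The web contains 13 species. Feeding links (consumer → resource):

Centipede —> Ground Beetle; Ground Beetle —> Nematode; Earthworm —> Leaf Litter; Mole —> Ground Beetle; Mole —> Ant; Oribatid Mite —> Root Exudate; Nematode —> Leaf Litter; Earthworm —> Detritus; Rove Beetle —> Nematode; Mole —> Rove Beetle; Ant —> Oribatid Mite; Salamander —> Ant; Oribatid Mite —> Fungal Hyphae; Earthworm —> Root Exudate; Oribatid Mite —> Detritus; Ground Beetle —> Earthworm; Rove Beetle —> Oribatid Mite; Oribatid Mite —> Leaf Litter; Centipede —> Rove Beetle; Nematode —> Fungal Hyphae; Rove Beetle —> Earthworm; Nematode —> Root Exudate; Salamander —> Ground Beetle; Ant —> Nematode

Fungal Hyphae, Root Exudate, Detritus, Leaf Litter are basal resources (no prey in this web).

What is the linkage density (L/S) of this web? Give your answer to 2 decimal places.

There are L = 24 links among S = 13 species.
L/S = 24/13 = 1.8462 ≈ 1.85.

L/S = 1.85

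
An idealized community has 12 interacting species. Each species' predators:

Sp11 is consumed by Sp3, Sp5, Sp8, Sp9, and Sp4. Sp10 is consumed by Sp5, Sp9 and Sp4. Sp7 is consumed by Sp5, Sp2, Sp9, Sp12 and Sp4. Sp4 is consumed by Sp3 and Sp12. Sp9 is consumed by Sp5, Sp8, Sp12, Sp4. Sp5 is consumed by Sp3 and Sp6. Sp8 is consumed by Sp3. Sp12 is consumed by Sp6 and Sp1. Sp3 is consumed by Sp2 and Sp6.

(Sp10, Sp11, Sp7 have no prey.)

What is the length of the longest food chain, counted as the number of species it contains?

5 species

One longest chain: Sp10 → Sp9 → Sp8 → Sp3 → Sp2.
It has 5 species and 4 links.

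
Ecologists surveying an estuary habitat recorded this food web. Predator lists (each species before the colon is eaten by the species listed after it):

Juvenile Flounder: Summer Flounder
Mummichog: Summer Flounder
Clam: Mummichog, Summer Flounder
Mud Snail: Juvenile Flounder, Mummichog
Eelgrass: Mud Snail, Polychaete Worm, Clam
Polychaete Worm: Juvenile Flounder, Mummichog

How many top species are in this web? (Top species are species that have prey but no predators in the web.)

1

Top species (has prey, but nothing eats it): Summer Flounder.
Count: 1.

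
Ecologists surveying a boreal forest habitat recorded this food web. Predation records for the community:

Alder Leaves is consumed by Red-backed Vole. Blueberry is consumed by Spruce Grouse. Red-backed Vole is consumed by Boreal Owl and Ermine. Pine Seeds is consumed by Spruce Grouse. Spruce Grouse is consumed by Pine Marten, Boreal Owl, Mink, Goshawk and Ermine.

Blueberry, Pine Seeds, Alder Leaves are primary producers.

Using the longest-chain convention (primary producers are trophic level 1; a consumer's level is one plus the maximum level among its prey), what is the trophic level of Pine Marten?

Trophic level 3

Blueberry is a producer → level 1.
Spruce Grouse eats Blueberry (level 1); other prey at levels: Pine Seeds 1 → level 2.
Pine Marten eats Spruce Grouse → level 3.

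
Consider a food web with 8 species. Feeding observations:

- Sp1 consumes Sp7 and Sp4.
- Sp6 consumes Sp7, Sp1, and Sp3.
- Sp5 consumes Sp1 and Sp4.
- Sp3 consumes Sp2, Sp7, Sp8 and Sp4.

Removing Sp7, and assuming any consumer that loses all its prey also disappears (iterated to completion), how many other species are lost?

0

Remove Sp7.
Every predator of it retains at least one other prey: Sp3 still has Sp8, Sp4, Sp2; Sp1 still has Sp4; Sp6 still has Sp3, Sp1.
No consumer loses all prey, so no secondary extinctions occur.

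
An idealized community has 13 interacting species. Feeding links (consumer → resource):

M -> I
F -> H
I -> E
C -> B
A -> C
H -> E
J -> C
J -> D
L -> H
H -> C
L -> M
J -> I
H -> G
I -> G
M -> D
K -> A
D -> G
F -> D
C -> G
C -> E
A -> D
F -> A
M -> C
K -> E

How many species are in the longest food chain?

One longest chain: G → C → H → F.
It has 4 species and 3 links.

4 species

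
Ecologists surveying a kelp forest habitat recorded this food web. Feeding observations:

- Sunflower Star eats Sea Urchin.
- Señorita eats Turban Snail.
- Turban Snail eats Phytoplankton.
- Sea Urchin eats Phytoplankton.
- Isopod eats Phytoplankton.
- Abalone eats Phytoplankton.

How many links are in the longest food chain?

One longest chain: Phytoplankton → Turban Snail → Señorita.
It has 3 species and 2 links.

2 links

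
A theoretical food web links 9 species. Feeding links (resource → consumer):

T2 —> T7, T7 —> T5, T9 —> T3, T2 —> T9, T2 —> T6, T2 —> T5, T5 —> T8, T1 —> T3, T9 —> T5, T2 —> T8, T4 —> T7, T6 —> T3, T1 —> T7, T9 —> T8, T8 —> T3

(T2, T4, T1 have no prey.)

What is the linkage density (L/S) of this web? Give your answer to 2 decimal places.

L/S = 1.67

There are L = 15 links among S = 9 species.
L/S = 15/9 = 1.6667 ≈ 1.67.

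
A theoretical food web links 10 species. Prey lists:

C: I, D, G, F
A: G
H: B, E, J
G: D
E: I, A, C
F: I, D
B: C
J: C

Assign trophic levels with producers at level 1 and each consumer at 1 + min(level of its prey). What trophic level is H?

Trophic level 3

I is a producer → level 1.
E eats I → level 2.
H eats E → level 3.
No prey of H is below level 2, so 3 is the minimum.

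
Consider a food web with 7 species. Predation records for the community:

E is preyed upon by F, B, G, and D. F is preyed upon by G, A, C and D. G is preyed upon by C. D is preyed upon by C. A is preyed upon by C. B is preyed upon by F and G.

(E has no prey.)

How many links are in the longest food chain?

4 links

One longest chain: E → B → F → D → C.
It has 5 species and 4 links.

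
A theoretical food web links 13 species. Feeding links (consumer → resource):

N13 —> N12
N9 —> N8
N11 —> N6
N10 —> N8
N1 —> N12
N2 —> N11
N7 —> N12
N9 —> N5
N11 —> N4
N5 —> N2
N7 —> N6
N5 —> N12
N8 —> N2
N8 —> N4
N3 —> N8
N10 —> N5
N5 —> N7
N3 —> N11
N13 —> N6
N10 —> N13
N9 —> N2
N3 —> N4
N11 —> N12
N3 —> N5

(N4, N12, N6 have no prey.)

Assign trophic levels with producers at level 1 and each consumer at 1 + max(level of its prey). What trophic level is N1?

N12 is a producer → level 1.
N1 eats N12 → level 2.

Trophic level 2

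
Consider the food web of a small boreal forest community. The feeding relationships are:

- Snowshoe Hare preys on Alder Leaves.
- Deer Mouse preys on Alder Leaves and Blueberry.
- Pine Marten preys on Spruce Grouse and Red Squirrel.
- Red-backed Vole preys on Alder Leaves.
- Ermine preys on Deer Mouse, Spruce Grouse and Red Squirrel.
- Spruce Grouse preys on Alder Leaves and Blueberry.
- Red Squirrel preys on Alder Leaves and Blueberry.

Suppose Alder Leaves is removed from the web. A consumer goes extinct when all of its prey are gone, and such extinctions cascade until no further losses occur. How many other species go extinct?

2

Remove Alder Leaves.
Round 1: Snowshoe Hare (all prey gone), Red-backed Vole (all prey gone) → extinct.
No further losses. Total secondary extinctions: 2.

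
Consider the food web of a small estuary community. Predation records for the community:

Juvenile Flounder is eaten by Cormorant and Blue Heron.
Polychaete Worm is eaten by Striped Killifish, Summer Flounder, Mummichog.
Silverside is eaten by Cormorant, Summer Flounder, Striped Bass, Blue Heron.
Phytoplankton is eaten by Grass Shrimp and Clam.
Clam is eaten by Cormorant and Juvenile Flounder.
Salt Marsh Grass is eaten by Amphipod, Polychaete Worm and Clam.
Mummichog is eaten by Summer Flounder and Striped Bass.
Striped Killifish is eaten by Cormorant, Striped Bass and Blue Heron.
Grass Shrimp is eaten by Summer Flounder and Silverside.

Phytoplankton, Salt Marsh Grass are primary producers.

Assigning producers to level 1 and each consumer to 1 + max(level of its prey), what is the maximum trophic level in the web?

Producers (level 1): Phytoplankton, Salt Marsh Grass.
Salt Marsh Grass → Polychaete Worm → Striped Killifish → Blue Heron gives Blue Heron level 4.
No species has a prey at level 4, so no species reaches level 5.

4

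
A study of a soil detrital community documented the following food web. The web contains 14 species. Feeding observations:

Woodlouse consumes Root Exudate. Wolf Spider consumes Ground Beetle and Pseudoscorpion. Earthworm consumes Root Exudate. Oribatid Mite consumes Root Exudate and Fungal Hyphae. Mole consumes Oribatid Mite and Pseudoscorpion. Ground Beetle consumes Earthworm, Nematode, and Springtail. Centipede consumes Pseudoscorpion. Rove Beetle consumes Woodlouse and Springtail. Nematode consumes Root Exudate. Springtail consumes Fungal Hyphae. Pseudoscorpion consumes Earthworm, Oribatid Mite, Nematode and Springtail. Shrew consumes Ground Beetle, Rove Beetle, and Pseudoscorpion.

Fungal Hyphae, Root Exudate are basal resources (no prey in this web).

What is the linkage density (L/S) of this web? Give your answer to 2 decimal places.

L/S = 1.64

There are L = 23 links among S = 14 species.
L/S = 23/14 = 1.6429 ≈ 1.64.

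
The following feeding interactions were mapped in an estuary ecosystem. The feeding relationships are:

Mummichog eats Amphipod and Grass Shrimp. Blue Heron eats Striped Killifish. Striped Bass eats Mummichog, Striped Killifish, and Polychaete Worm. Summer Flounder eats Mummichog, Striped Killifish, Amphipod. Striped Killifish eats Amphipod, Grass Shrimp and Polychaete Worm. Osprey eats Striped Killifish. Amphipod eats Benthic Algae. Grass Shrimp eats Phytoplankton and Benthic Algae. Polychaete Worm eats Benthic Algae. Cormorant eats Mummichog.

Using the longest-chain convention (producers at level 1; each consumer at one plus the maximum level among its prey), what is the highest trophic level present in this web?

4

Producers (level 1): Phytoplankton, Benthic Algae.
Phytoplankton → Grass Shrimp → Striped Killifish → Osprey gives Osprey level 4.
No species has a prey at level 4, so no species reaches level 5.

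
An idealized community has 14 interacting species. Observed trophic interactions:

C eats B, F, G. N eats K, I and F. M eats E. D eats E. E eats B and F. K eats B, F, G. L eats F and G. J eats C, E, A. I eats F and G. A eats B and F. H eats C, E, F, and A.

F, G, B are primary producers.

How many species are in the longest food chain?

One longest chain: F → E → D.
It has 3 species and 2 links.

3 species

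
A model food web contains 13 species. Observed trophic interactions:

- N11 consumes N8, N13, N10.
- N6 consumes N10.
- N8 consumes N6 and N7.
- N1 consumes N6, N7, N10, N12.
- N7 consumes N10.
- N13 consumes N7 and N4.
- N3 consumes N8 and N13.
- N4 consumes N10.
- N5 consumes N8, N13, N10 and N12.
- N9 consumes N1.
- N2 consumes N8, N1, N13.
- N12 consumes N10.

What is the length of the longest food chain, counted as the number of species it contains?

4 species

One longest chain: N10 → N6 → N1 → N2.
It has 4 species and 3 links.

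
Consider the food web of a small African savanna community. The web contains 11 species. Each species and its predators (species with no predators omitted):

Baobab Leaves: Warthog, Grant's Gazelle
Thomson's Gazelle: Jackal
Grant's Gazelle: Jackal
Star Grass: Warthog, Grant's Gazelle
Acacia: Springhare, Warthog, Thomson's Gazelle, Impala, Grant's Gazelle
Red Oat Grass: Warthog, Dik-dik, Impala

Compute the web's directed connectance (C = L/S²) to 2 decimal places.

C = 0.12

The web has S = 11 species and L = 14 feeding links.
C = L / S² = 14 / 121 = 0.1157 ≈ 0.12.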